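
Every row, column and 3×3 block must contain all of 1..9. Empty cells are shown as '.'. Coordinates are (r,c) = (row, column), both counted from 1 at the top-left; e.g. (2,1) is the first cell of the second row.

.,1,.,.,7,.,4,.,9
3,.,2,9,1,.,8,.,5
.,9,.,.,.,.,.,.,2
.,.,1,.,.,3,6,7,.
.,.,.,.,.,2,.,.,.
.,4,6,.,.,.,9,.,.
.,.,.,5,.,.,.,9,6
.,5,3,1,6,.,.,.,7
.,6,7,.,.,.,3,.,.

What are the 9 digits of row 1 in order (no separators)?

618275439

(2,2) = 7: row 2 has {1,2,3,5,8,9}; col 2 has {1,4,5,6,9}; box has {1,2,3,9} → only 7 remains.
(2,8) = 6: row 2 has {1,2,3,5,7,8,9}; col 8 has {7,9}; box has {2,4,5,8,9} → only 6 remains.
(8,7) = 2: row 8 has {1,3,5,6,7}; col 7 has {3,4,6,8,9}; box has {3,6,7,9} → only 2 remains.
(1,8) = 3: row 1 has {1,4,7,9}; col 8 has {6,7,9}; box has {2,4,5,6,8,9} → only 3 remains.
(2,6) = 4: row 2 has {1,2,3,5,6,7,8,9}; col 6 has {2,3}; box has {1,7,9} → only 4 remains.
(3,8) = 1: row 3 has {2,9}; col 8 has {3,6,7,9}; box has {2,3,4,5,6,8,9} → only 1 remains.
(7,7) = 1: row 7 has {5,6,9}; col 7 has {2,3,4,6,8,9}; box has {2,3,6,7,9} → only 1 remains.
(3,7) = 7: row 3 has {1,2,9}; col 7 has {1,2,3,4,6,8,9}; box has {1,2,3,4,5,6,8,9} → only 7 remains.
(5,7) = 5: row 5 has {2}; col 7 has {1,2,3,4,6,7,8,9}; box has {6,7,9} → only 5 remains.
(1,4) = 2: in row 1, 2 can only go here (every other open cell in that row sees a 2).
(5,9) = 1: in row 5, 1 can only go here (every other open cell in that row sees a 1).
(5,4) = 6: in row 5, 6 can only go here (every other open cell in that row sees a 6).
(5,2) = 3: in row 5, 3 can only go here (every other open cell in that row sees a 3).
(5,1) = 7: in row 5, 7 can only go here (every other open cell in that row sees a 7).
(6,6) = 1: in row 6, 1 can only go here (every other open cell in that row sees a 1).
(6,9) = 3: in row 6, 3 can only go here (every other open cell in that row sees a 3).
(6,4) = 7: in row 6, 7 can only go here (every other open cell in that row sees a 7).
(7,5) = 3: in row 7, 3 can only go here (every other open cell in that row sees a 3).
(7,6) = 7: in row 7, 7 can only go here (every other open cell in that row sees a 7).
(3,4) = 3: in row 3, 3 can only go here (every other open cell in that row sees a 3).
(9,1) = 1: in row 9, 1 can only go here (every other open cell in that row sees a 1).
(9,8) = 5: in row 9, 5 can only go here (every other open cell in that row sees a 5).
(9,5) = 2: in row 9, 2 can only go here (every other open cell in that row sees a 2).
(9,6) = 9: in row 9, 9 can only go here (every other open cell in that row sees a 9).
(8,6) = 8: row 8 has {1,2,3,5,6,7}; col 6 has {1,2,3,4,7,9}; box has {1,2,3,5,6,7,9} → only 8 remains.
(8,8) = 4: row 8 has {1,2,3,5,6,7,8}; col 8 has {1,3,5,6,7,9}; box has {1,2,3,5,6,7,9} → only 4 remains.
(9,4) = 4: row 9 has {1,2,3,5,6,7,9}; col 4 has {1,2,3,5,6,7,9}; box has {1,2,3,5,6,7,8,9} → only 4 remains.
(9,9) = 8: row 9 has {1,2,3,4,5,6,7,9}; col 9 has {1,2,3,5,6,7,9}; box has {1,2,3,4,5,6,7,9} → only 8 remains.
(4,4) = 8: row 4 has {1,3,6,7}; col 4 has {1,2,3,4,5,6,7,9}; box has {1,2,3,6,7} → only 8 remains.
(4,9) = 4: row 4 has {1,3,6,7,8}; col 9 has {1,2,3,5,6,7,8,9}; box has {1,3,5,6,7,9} → only 4 remains.
(5,8) = 8: row 5 has {1,2,3,5,6,7}; col 8 has {1,3,4,5,6,7,9}; box has {1,3,4,5,6,7,9} → only 8 remains.
(6,5) = 5: row 6 has {1,3,4,6,7,9}; col 5 has {1,2,3,6,7}; box has {1,2,3,6,7,8} → only 5 remains.
(6,8) = 2: row 6 has {1,3,4,5,6,7,9}; col 8 has {1,3,4,5,6,7,8,9}; box has {1,3,4,5,6,7,8,9} → only 2 remains.
(8,1) = 9: row 8 has {1,2,3,4,5,6,7,8}; col 1 has {1,3,7}; box has {1,3,5,6,7} → only 9 remains.
(3,5) = 8: row 3 has {1,2,3,7,9}; col 5 has {1,2,3,5,6,7}; box has {1,2,3,4,7,9} → only 8 remains.
(4,2) = 2: row 4 has {1,3,4,6,7,8}; col 2 has {1,3,4,5,6,7,9}; box has {1,3,4,6,7} → only 2 remains.
(4,5) = 9: row 4 has {1,2,3,4,6,7,8}; col 5 has {1,2,3,5,6,7,8}; box has {1,2,3,5,6,7,8} → only 9 remains.
(5,3) = 9: row 5 has {1,2,3,5,6,7,8}; col 3 has {1,2,3,6,7}; box has {1,2,3,4,6,7} → only 9 remains.
(5,5) = 4: row 5 has {1,2,3,5,6,7,8,9}; col 5 has {1,2,3,5,6,7,8,9}; box has {1,2,3,5,6,7,8,9} → only 4 remains.
(6,1) = 8: row 6 has {1,2,3,4,5,6,7,9}; col 1 has {1,3,7,9}; box has {1,2,3,4,6,7,9} → only 8 remains.
(7,2) = 8: row 7 has {1,3,5,6,7,9}; col 2 has {1,2,3,4,5,6,7,9}; box has {1,3,5,6,7,9} → only 8 remains.
(7,3) = 4: row 7 has {1,3,5,6,7,8,9}; col 3 has {1,2,3,6,7,9}; box has {1,3,5,6,7,8,9} → only 4 remains.
(3,3) = 5: row 3 has {1,2,3,7,8,9}; col 3 has {1,2,3,4,6,7,9}; box has {1,2,3,7,9} → only 5 remains.
(3,6) = 6: row 3 has {1,2,3,5,7,8,9}; col 6 has {1,2,3,4,7,8,9}; box has {1,2,3,4,7,8,9} → only 6 remains.
(4,1) = 5: row 4 has {1,2,3,4,6,7,8,9}; col 1 has {1,3,7,8,9}; box has {1,2,3,4,6,7,8,9} → only 5 remains.
(7,1) = 2: row 7 has {1,3,4,5,6,7,8,9}; col 1 has {1,3,5,7,8,9}; box has {1,3,4,5,6,7,8,9} → only 2 remains.
(1,1) = 6: row 1 has {1,2,3,4,7,9}; col 1 has {1,2,3,5,7,8,9}; box has {1,2,3,5,7,9} → only 6 remains.
(1,3) = 8: row 1 has {1,2,3,4,6,7,9}; col 3 has {1,2,3,4,5,6,7,9}; box has {1,2,3,5,6,7,9} → only 8 remains.
(1,6) = 5: row 1 has {1,2,3,4,6,7,8,9}; col 6 has {1,2,3,4,6,7,8,9}; box has {1,2,3,4,6,7,8,9} → only 5 remains.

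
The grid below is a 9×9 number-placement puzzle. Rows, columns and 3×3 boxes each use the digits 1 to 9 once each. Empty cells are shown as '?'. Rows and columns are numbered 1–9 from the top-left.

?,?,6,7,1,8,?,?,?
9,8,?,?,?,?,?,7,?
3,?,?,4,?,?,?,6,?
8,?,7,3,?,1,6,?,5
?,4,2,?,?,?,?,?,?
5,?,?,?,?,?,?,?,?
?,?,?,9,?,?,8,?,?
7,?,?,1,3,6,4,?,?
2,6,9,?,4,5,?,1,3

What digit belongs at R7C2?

R1C1 = 4: row 1 has {1,6,7,8}; col 1 has {2,3,5,7,8,9}; box has {3,6,8,9} → only 4 remains.
R4C2 = 9: row 4 has {1,3,5,6,7,8}; col 2 has {4,6,8}; box has {2,4,5,7,8} → only 9 remains.
R4C5 = 2: row 4 has {1,3,5,6,7,8,9}; col 5 has {1,3,4}; box has {1,3} → only 2 remains.
R4C8 = 4: row 4 has {1,2,3,5,6,7,8,9}; col 8 has {1,6,7}; box has {5,6} → only 4 remains.
R7C1 = 1: row 7 has {8,9}; col 1 has {2,3,4,5,7,8,9}; box has {2,6,7,9} → only 1 remains.
R7C5 = 7: row 7 has {1,8,9}; col 5 has {1,2,3,4}; box has {1,3,4,5,6,9} → only 7 remains.
R7C6 = 2: row 7 has {1,7,8,9}; col 6 has {1,5,6,8}; box has {1,3,4,5,6,7,9} → only 2 remains.
R7C8 = 5: row 7 has {1,2,7,8,9}; col 8 has {1,4,6,7}; box has {1,3,4,8} → only 5 remains.
R7C9 = 6: row 7 has {1,2,5,7,8,9}; col 9 has {3,5}; box has {1,3,4,5,8} → only 6 remains.
R8C2 = 5: row 8 has {1,3,4,6,7}; col 2 has {4,6,8,9}; box has {1,2,6,7,9} → only 5 remains.
R8C3 = 8: row 8 has {1,3,4,5,6,7}; col 3 has {2,6,7,9}; box has {1,2,5,6,7,9} → only 8 remains.
R9C4 = 8: row 9 has {1,2,3,4,5,6,9}; col 4 has {1,3,4,7,9}; box has {1,2,3,4,5,6,7,9} → only 8 remains.
R9C7 = 7: row 9 has {1,2,3,4,5,6,8,9}; col 7 has {4,6,8}; box has {1,3,4,5,6,8} → only 7 remains.
R1C2 = 2: row 1 has {1,4,6,7,8}; col 2 has {4,5,6,8,9}; box has {3,4,6,8,9} → only 2 remains.
R1C9 = 9: row 1 has {1,2,4,6,7,8}; col 9 has {3,5,6}; box has {6,7} → only 9 remains.
R2C6 = 3: row 2 has {7,8,9}; col 6 has {1,2,5,6,8}; box has {1,4,7,8} → only 3 remains.
R3C6 = 9: row 3 has {3,4,6}; col 6 has {1,2,3,5,6,8}; box has {1,3,4,7,8} → only 9 remains.
R5C1 = 6: row 5 has {2,4}; col 1 has {1,2,3,4,5,7,8,9}; box has {2,4,5,7,8,9} → only 6 remains.
R5C4 = 5: row 5 has {2,4,6}; col 4 has {1,3,4,7,8,9}; box has {1,2,3} → only 5 remains.
R5C6 = 7: row 5 has {2,4,5,6}; col 6 has {1,2,3,5,6,8,9}; box has {1,2,3,5} → only 7 remains.
R6C4 = 6: row 6 has {5}; col 4 has {1,3,4,5,7,8,9}; box has {1,2,3,5,7} → only 6 remains.
R6C6 = 4: row 6 has {5,6}; col 6 has {1,2,3,5,6,7,8,9}; box has {1,2,3,5,6,7} → only 4 remains.
R7C2 = 3: row 7 has {1,2,5,6,7,8,9}; col 2 has {2,4,5,6,8,9}; box has {1,2,5,6,7,8,9} → only 3 remains.

3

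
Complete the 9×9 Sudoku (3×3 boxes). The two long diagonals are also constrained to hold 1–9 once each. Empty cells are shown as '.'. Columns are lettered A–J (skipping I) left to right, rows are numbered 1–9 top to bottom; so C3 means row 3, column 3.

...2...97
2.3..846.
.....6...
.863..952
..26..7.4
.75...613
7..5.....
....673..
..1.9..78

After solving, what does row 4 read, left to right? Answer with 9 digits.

H5 = 8: row 5 has {2,4,6,7}; col 8 has {1,5,6,7,9}; box has {1,2,3,4,5,6,7,9} → only 8 remains.
D9 = 4: row 9 has {1,7,8,9}; col 4 has {2,3,5,6}; box has {5,6,7,9} → only 4 remains.
E4 = 7: in row 4, 7 can only go here (every other open cell in that row sees a 7).
D2 = 7: in row 2, 7 can only go here (every other open cell in that row sees a 7).
B2 = 9: in row 2, 9 can only go here (every other open cell in that row sees a 9).
C3 = 7: in row 3, 7 can only go here (every other open cell in that row sees a 7).
D3 = 9: in row 3, 9 can only go here (every other open cell in that row sees a 9).
D6 = 8: row 6 has {1,3,5,6,7}; col 4 has {2,3,4,5,6,7,9}; box has {3,6,7}; anti-diagonal has {6,7} → only 8 remains.
D8 = 1: row 8 has {3,6,7}; col 4 has {2,3,4,5,6,7,8,9}; box has {4,5,6,7,9} → only 1 remains.
A3 = 8: in row 3, 8 can only go here (every other open cell in that row sees an 8).
C1 = 4: row 1 has {2,7,9}; col 3 has {1,2,3,5,6,7}; box has {2,3,7,8,9} → only 4 remains.
C7 = 9: row 7 has {5,7}; col 3 has {1,2,3,4,5,6,7}; box has {1,7}; anti-diagonal has {6,7,8} → only 9 remains.
C8 = 8: row 8 has {1,3,6,7}; col 3 has {1,2,3,4,5,6,7,9}; box has {1,7,9} → only 8 remains.
G1 = 8: in row 1, 8 can only go here (every other open cell in that row sees an 8).
E3 = 4: in row 3, 4 can only go here (every other open cell in that row sees a 4).
E6 = 2: row 6 has {1,3,5,6,7,8}; col 5 has {4,6,7,9}; box has {3,6,7,8} → only 2 remains.
F6 = 4: row 6 has {1,2,3,5,6,7,8}; col 6 has {6,7,8}; box has {2,3,6,7,8}; main diagonal has {3,7,8,9} → only 4 remains.
H8 = 2: row 8 has {1,3,6,7,8}; col 8 has {1,5,6,7,8,9}; box has {3,7,8}; main diagonal has {3,4,7,8,9} → only 2 remains.
G9 = 5: row 9 has {1,4,7,8,9}; col 7 has {3,4,6,7,8,9}; box has {2,3,7,8} → only 5 remains.
H3 = 3: row 3 has {4,6,7,8,9}; col 8 has {1,2,5,6,7,8,9}; box has {4,6,7,8,9} → only 3 remains.
F4 = 1: row 4 has {2,3,5,6,7,8,9}; col 6 has {4,6,7,8}; box has {2,3,4,6,7,8}; anti-diagonal has {6,7,8,9} → only 1 remains.
E5 = 5: row 5 has {2,4,6,7,8}; col 5 has {2,4,6,7,9}; box has {1,2,3,4,6,7,8}; main diagonal has {2,3,4,7,8,9}; anti-diagonal has {1,6,7,8,9} → only 5 remains.
F5 = 9: row 5 has {2,4,5,6,7,8}; col 6 has {1,4,6,7,8}; box has {1,2,3,4,5,6,7,8} → only 9 remains.
A6 = 9: row 6 has {1,2,3,4,5,6,7,8}; col 1 has {2,7,8}; box has {2,5,6,7,8} → only 9 remains.
G7 = 1: row 7 has {5,7,9}; col 7 has {3,4,5,6,7,8,9}; box has {2,3,5,7,8}; main diagonal has {2,3,4,5,7,8,9} → only 1 remains.
H7 = 4: row 7 has {1,5,7,9}; col 8 has {1,2,3,5,6,7,8,9}; box has {1,2,3,5,7,8} → only 4 remains.
J7 = 6: row 7 has {1,4,5,7,9}; col 9 has {2,3,4,7,8}; box has {1,2,3,4,5,7,8} → only 6 remains.
B8 = 4: row 8 has {1,2,3,6,7,8}; col 2 has {7,8,9}; box has {1,7,8,9}; anti-diagonal has {1,5,6,7,8,9} → only 4 remains.
J8 = 9: row 8 has {1,2,3,4,6,7,8}; col 9 has {2,3,4,6,7,8}; box has {1,2,3,4,5,6,7,8} → only 9 remains.
A9 = 3: row 9 has {1,4,5,7,8,9}; col 1 has {2,7,8,9}; box has {1,4,7,8,9}; anti-diagonal has {1,4,5,6,7,8,9} → only 3 remains.
F9 = 2: row 9 has {1,3,4,5,7,8,9}; col 6 has {1,4,6,7,8,9}; box has {1,4,5,6,7,9} → only 2 remains.
A1 = 6: row 1 has {2,4,7,8,9}; col 1 has {2,3,7,8,9}; box has {2,3,4,7,8,9}; main diagonal has {1,2,3,4,5,7,8,9} → only 6 remains.
E2 = 1: row 2 has {2,3,4,6,7,8,9}; col 5 has {2,4,5,6,7,9}; box has {2,4,6,7,8,9} → only 1 remains.
J2 = 5: row 2 has {1,2,3,4,6,7,8,9}; col 9 has {2,3,4,6,7,8,9}; box has {3,4,6,7,8,9} → only 5 remains.
G3 = 2: row 3 has {3,4,6,7,8,9}; col 7 has {1,3,4,5,6,7,8,9}; box has {3,4,5,6,7,8,9}; anti-diagonal has {1,3,4,5,6,7,8,9} → only 2 remains.
J3 = 1: row 3 has {2,3,4,6,7,8,9}; col 9 has {2,3,4,5,6,7,8,9}; box has {2,3,4,5,6,7,8,9} → only 1 remains.
A4 = 4: row 4 has {1,2,3,5,6,7,8,9}; col 1 has {2,3,6,7,8,9}; box has {2,5,6,7,8,9} → only 4 remains.

486371952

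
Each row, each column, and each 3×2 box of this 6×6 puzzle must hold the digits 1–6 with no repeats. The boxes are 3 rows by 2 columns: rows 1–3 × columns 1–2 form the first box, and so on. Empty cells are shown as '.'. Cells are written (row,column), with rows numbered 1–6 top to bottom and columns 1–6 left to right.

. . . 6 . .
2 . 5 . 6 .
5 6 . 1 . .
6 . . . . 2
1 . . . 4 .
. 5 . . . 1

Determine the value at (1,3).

(6,5) = 3: row 6 has {1,5}; col 5 has {4,6}; box has {1,2,4} → only 3 remains.
(3,5) = 2: row 3 has {1,5,6}; col 5 has {3,4,6}; box has {6} → only 2 remains.
(4,5) = 5: row 4 has {2,6}; col 5 has {2,3,4,6}; box has {1,2,3,4} → only 5 remains.
(5,6) = 6: row 5 has {1,4}; col 6 has {1,2}; box has {1,2,3,4,5} → only 6 remains.
(6,1) = 4: row 6 has {1,3,5}; col 1 has {1,2,5,6}; box has {1,5,6} → only 4 remains.
(6,4) = 2: row 6 has {1,3,4,5}; col 4 has {1,6}; box has {} → only 2 remains.
(1,1) = 3: row 1 has {6}; col 1 has {1,2,4,5,6}; box has {2,5,6} → only 3 remains.
(1,5) = 1: row 1 has {3,6}; col 5 has {2,3,4,5,6}; box has {2,6} → only 1 remains.
(4,2) = 3: row 4 has {2,5,6}; col 2 has {5,6}; box has {1,4,5,6} → only 3 remains.
(4,4) = 4: row 4 has {2,3,5,6}; col 4 has {1,2,6}; box has {2} → only 4 remains.
(5,2) = 2: row 5 has {1,4,6}; col 2 has {3,5,6}; box has {1,3,4,5,6} → only 2 remains.
(5,3) = 3: row 5 has {1,2,4,6}; col 3 has {5}; box has {2,4} → only 3 remains.
(5,4) = 5: row 5 has {1,2,3,4,6}; col 4 has {1,2,4,6}; box has {2,3,4} → only 5 remains.
(6,3) = 6: row 6 has {1,2,3,4,5}; col 3 has {3,5}; box has {2,3,4,5} → only 6 remains.
(1,2) = 4: row 1 has {1,3,6}; col 2 has {2,3,5,6}; box has {2,3,5,6} → only 4 remains.
(1,3) = 2: row 1 has {1,3,4,6}; col 3 has {3,5,6}; box has {1,5,6} → only 2 remains.

2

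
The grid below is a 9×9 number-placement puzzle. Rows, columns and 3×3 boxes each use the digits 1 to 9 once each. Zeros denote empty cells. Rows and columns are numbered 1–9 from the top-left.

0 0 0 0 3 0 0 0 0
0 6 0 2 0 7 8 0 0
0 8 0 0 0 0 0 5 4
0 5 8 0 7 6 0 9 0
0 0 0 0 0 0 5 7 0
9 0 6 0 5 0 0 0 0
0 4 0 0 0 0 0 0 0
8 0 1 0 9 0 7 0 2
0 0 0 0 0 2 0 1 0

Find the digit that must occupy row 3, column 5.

6

row 2, column 8 = 3 (sole candidate).
row 8, column 2 = 3 (sole candidate).
row 5, column 9 = 6 (hidden single in row 5).
row 6, column 2 = 7 (hidden single in row 6).
row 9, column 2 = 9 (sole candidate).
row 5, column 5 = 2 (hidden single in column 5).
row 5, column 2 = 1 (sole candidate).
row 1, column 2 = 2 (sole candidate).
row 1, column 8 = 6 (sole candidate).
row 7, column 8 = 8 (sole candidate).
row 8, column 8 = 4 (sole candidate).
row 6, column 8 = 2 (sole candidate).
row 8, column 6 = 5 (sole candidate).
row 8, column 4 = 6 (sole candidate).
row 7, column 5 = 1 (sole candidate).
row 7, column 6 = 3 (sole candidate).
row 2, column 5 = 4 (sole candidate).
row 3, column 5 = 6: row 3 has {4,5,8}; col 5 has {1,2,3,4,5,7,9}; box has {2,3,4,7} → only 6 remains.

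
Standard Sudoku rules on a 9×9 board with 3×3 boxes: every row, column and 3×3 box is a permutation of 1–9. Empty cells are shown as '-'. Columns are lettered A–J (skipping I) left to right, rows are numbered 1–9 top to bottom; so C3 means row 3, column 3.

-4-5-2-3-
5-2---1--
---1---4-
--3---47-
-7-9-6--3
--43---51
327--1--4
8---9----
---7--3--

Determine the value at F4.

5

E5 = 4 (hidden single in row 5).
C5 = 5 (hidden single in row 5).
A5 = 1 (hidden single in row 5).
C1 = 1 (hidden single in row 1).
C8 = 6 (sole candidate).
C9 = 9 (sole candidate).
C3 = 8 (sole candidate).
A9 = 4 (sole candidate).
E4 = 1 (hidden single in row 4).
F4 = 5: in row 4, 5 can only go here (every other open cell in that row sees a 5).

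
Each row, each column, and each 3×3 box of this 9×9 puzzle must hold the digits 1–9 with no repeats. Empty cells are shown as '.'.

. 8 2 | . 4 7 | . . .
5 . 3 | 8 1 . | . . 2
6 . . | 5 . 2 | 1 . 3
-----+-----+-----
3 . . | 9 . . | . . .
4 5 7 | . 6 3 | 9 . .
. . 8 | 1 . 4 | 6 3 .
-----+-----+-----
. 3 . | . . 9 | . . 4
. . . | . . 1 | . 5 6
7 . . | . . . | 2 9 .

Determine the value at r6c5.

7

r1c7 = 5: row 1 has {2,4,7,8}; col 7 has {1,2,6,9}; box has {1,2,3} → only 5 remains.
r1c8 = 6: row 1 has {2,4,5,7,8}; col 8 has {3,5,9}; box has {1,2,3,5} → only 6 remains.
r1c9 = 9: row 1 has {2,4,5,6,7,8}; col 9 has {2,3,4,6}; box has {1,2,3,5,6} → only 9 remains.
r2c6 = 6: row 2 has {1,2,3,5,8}; col 6 has {1,2,3,4,7,9}; box has {1,2,4,5,7,8} → only 6 remains.
r3c5 = 9: row 3 has {1,2,3,5,6}; col 5 has {1,4,6}; box has {1,2,4,5,6,7,8} → only 9 remains.
r5c4 = 2: row 5 has {3,4,5,6,7,9}; col 4 has {1,5,8,9}; box has {1,3,4,6,9} → only 2 remains.
r1c1 = 1: row 1 has {2,4,5,6,7,8,9}; col 1 has {3,4,5,6,7}; box has {2,3,5,6,8} → only 1 remains.
r1c4 = 3: row 1 has {1,2,4,5,6,7,8,9}; col 4 has {1,2,5,8,9}; box has {1,2,4,5,6,7,8,9} → only 3 remains.
r3c3 = 4: row 3 has {1,2,3,5,6,9}; col 3 has {2,3,7,8}; box has {1,2,3,5,6,8} → only 4 remains.
r8c3 = 9: row 8 has {1,5,6}; col 3 has {2,3,4,7,8}; box has {3,7} → only 9 remains.
r3c2 = 7: row 3 has {1,2,3,4,5,6,9}; col 2 has {3,5,8}; box has {1,2,3,4,5,6,8} → only 7 remains.
r3c8 = 8: row 3 has {1,2,3,4,5,6,7,9}; col 8 has {3,5,6,9}; box has {1,2,3,5,6,9} → only 8 remains.
r5c8 = 1: row 5 has {2,3,4,5,6,7,9}; col 8 has {3,5,6,8,9}; box has {3,6,9} → only 1 remains.
r5c9 = 8: row 5 has {1,2,3,4,5,6,7,9}; col 9 has {2,3,4,6,9}; box has {1,3,6,9} → only 8 remains.
r7c8 = 7: row 7 has {3,4,9}; col 8 has {1,3,5,6,8,9}; box has {2,4,5,6,9} → only 7 remains.
r9c9 = 1: row 9 has {2,7,9}; col 9 has {2,3,4,6,8,9}; box has {2,4,5,6,7,9} → only 1 remains.
r2c2 = 9: row 2 has {1,2,3,5,6,8}; col 2 has {3,5,7,8}; box has {1,2,3,4,5,6,7,8} → only 9 remains.
r2c8 = 4: row 2 has {1,2,3,5,6,8,9}; col 8 has {1,3,5,6,7,8,9}; box has {1,2,3,5,6,8,9} → only 4 remains.
r4c8 = 2: row 4 has {3,9}; col 8 has {1,3,4,5,6,7,8,9}; box has {1,3,6,8,9} → only 2 remains.
r6c2 = 2: row 6 has {1,3,4,6,8}; col 2 has {3,5,7,8,9}; box has {3,4,5,7,8} → only 2 remains.
r7c4 = 6: row 7 has {3,4,7,9}; col 4 has {1,2,3,5,8,9}; box has {1,9} → only 6 remains.
r7c7 = 8: row 7 has {3,4,6,7,9}; col 7 has {1,2,5,6,9}; box has {1,2,4,5,6,7,9} → only 8 remains.
r8c2 = 4: row 8 has {1,5,6,9}; col 2 has {2,3,5,7,8,9}; box has {3,7,9} → only 4 remains.
r8c4 = 7: row 8 has {1,4,5,6,9}; col 4 has {1,2,3,5,6,8,9}; box has {1,6,9} → only 7 remains.
r8c7 = 3: row 8 has {1,4,5,6,7,9}; col 7 has {1,2,5,6,8,9}; box has {1,2,4,5,6,7,8,9} → only 3 remains.
r9c2 = 6: row 9 has {1,2,7,9}; col 2 has {2,3,4,5,7,8,9}; box has {3,4,7,9} → only 6 remains.
r9c3 = 5: row 9 has {1,2,6,7,9}; col 3 has {2,3,4,7,8,9}; box has {3,4,6,7,9} → only 5 remains.
r9c4 = 4: row 9 has {1,2,5,6,7,9}; col 4 has {1,2,3,5,6,7,8,9}; box has {1,6,7,9} → only 4 remains.
r9c6 = 8: row 9 has {1,2,4,5,6,7,9}; col 6 has {1,2,3,4,6,7,9}; box has {1,4,6,7,9} → only 8 remains.
r2c7 = 7: row 2 has {1,2,3,4,5,6,8,9}; col 7 has {1,2,3,5,6,8,9}; box has {1,2,3,4,5,6,8,9} → only 7 remains.
r4c2 = 1: row 4 has {2,3,9}; col 2 has {2,3,4,5,6,7,8,9}; box has {2,3,4,5,7,8} → only 1 remains.
r4c3 = 6: row 4 has {1,2,3,9}; col 3 has {2,3,4,5,7,8,9}; box has {1,2,3,4,5,7,8} → only 6 remains.
r4c6 = 5: row 4 has {1,2,3,6,9}; col 6 has {1,2,3,4,6,7,8,9}; box has {1,2,3,4,6,9} → only 5 remains.
r4c7 = 4: row 4 has {1,2,3,5,6,9}; col 7 has {1,2,3,5,6,7,8,9}; box has {1,2,3,6,8,9} → only 4 remains.
r4c9 = 7: row 4 has {1,2,3,4,5,6,9}; col 9 has {1,2,3,4,6,8,9}; box has {1,2,3,4,6,8,9} → only 7 remains.
r6c1 = 9: row 6 has {1,2,3,4,6,8}; col 1 has {1,3,4,5,6,7}; box has {1,2,3,4,5,6,7,8} → only 9 remains.
r6c5 = 7: row 6 has {1,2,3,4,6,8,9}; col 5 has {1,4,6,9}; box has {1,2,3,4,5,6,9} → only 7 remains.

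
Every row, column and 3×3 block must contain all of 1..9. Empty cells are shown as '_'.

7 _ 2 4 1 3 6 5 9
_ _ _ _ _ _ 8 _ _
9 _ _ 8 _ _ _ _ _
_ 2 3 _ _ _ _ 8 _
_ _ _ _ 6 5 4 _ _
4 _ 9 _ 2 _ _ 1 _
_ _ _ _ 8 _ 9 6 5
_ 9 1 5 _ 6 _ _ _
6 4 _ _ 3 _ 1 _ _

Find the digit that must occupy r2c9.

r1c2 = 8 (sole candidate).
r7c3 = 7 (sole candidate).
r5c3 = 8 (sole candidate).
r7c2 = 3 (sole candidate).
r9c3 = 5 (sole candidate).
r5c1 = 1 (sole candidate).
r5c2 = 7 (sole candidate).
r7c1 = 2 (sole candidate).
r7c4 = 1 (sole candidate).
r7c6 = 4 (sole candidate).
r8c1 = 8 (sole candidate).
r8c5 = 7 (sole candidate).
r3c5 = 5 (sole candidate).
r4c1 = 5 (sole candidate).
r4c7 = 7 (sole candidate).
r4c9 = 6 (sole candidate).
r6c2 = 6 (sole candidate).
r6c9 = 3 (sole candidate).
r2c1 = 3 (sole candidate).
r2c5 = 9 (sole candidate).
r3c2 = 1 (sole candidate).
r4c4 = 9 (sole candidate).
r4c5 = 4 (sole candidate).
r4c6 = 1 (sole candidate).
r5c4 = 3 (sole candidate).
r5c9 = 2 (sole candidate).
r6c4 = 7 (sole candidate).
r6c6 = 8 (sole candidate).
r6c7 = 5 (sole candidate).
r8c9 = 4 (sole candidate).
r9c4 = 2 (sole candidate).
r9c6 = 9 (sole candidate).
r9c8 = 7 (sole candidate).
r9c9 = 8 (sole candidate).
r2c2 = 5 (sole candidate).
r2c4 = 6 (sole candidate).
r3c9 = 7 (sole candidate).
r5c8 = 9 (sole candidate).
r2c3 = 4 (sole candidate).
r2c8 = 2 (sole candidate).
r2c9 = 1: row 2 has {2,3,4,5,6,8,9}; col 9 has {2,3,4,5,6,7,8,9}; box has {2,5,6,7,8,9} → only 1 remains.

1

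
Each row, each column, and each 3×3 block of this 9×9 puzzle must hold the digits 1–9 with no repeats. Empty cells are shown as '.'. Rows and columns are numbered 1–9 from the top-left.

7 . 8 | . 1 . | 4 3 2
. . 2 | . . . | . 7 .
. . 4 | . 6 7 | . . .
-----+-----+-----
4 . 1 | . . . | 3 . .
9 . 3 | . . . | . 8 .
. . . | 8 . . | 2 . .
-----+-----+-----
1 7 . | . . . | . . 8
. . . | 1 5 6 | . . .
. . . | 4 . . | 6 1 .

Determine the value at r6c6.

r8c3 = 9: row 8 has {1,5,6}; col 3 has {1,2,3,4,8}; box has {1,7} → only 9 remains.
r8c7 = 7: row 8 has {1,5,6,9}; col 7 has {2,3,4,6}; box has {1,6,8} → only 7 remains.
r9c3 = 5: row 9 has {1,4,6}; col 3 has {1,2,3,4,8,9}; box has {1,7,9} → only 5 remains.
r7c3 = 6: row 7 has {1,7,8}; col 3 has {1,2,3,4,5,8,9}; box has {1,5,7,9} → only 6 remains.
r6c3 = 7: row 6 has {2,8}; col 3 has {1,2,3,4,5,6,8,9}; box has {1,3,4,9} → only 7 remains.
r1c2 = 6: in row 1, 6 can only go here (every other open cell in that row sees a 6).
r6c2 = 5: row 6 has {2,7,8}; col 2 has {6,7}; box has {1,3,4,7,9} → only 5 remains.
r5c2 = 2: row 5 has {3,8,9}; col 2 has {5,6,7}; box has {1,3,4,5,7,9} → only 2 remains.
r6c1 = 6: row 6 has {2,5,7,8}; col 1 has {1,4,7,9}; box has {1,2,3,4,5,7,9} → only 6 remains.
r4c2 = 8: row 4 has {1,3,4}; col 2 has {2,5,6,7}; box has {1,2,3,4,5,6,7,9} → only 8 remains.
r9c2 = 3: row 9 has {1,4,5,6}; col 2 has {2,5,6,7,8}; box has {1,5,6,7,9} → only 3 remains.
r9c9 = 9: row 9 has {1,3,4,5,6}; col 9 has {2,8}; box has {1,6,7,8} → only 9 remains.
r7c7 = 5: row 7 has {1,6,7,8}; col 7 has {2,3,4,6,7}; box has {1,6,7,8,9} → only 5 remains.
r8c2 = 4: row 8 has {1,5,6,7,9}; col 2 has {2,3,5,6,7,8}; box has {1,3,5,6,7,9} → only 4 remains.
r8c8 = 2: row 8 has {1,4,5,6,7,9}; col 8 has {1,3,7,8}; box has {1,5,6,7,8,9} → only 2 remains.
r8c9 = 3: row 8 has {1,2,4,5,6,7,9}; col 9 has {2,8,9}; box has {1,2,5,6,7,8,9} → only 3 remains.
r5c7 = 1: row 5 has {2,3,8,9}; col 7 has {2,3,4,5,6,7}; box has {2,3,8} → only 1 remains.
r6c9 = 4: row 6 has {2,5,6,7,8}; col 9 has {2,3,8,9}; box has {1,2,3,8} → only 4 remains.
r7c8 = 4: row 7 has {1,5,6,7,8}; col 8 has {1,2,3,7,8}; box has {1,2,3,5,6,7,8,9} → only 4 remains.
r8c1 = 8: row 8 has {1,2,3,4,5,6,7,9}; col 1 has {1,4,6,7,9}; box has {1,3,4,5,6,7,9} → only 8 remains.
r9c1 = 2: row 9 has {1,3,4,5,6,9}; col 1 has {1,4,6,7,8,9}; box has {1,3,4,5,6,7,8,9} → only 2 remains.
r9c6 = 8: row 9 has {1,2,3,4,5,6,9}; col 6 has {6,7}; box has {1,4,5,6} → only 8 remains.
r6c8 = 9: row 6 has {2,4,5,6,7,8}; col 8 has {1,2,3,4,7,8}; box has {1,2,3,4,8} → only 9 remains.
r9c5 = 7: row 9 has {1,2,3,4,5,6,8,9}; col 5 has {1,5,6}; box has {1,4,5,6,8} → only 7 remains.
r3c8 = 5: row 3 has {4,6,7}; col 8 has {1,2,3,4,7,8,9}; box has {2,3,4,7} → only 5 remains.
r3c9 = 1: row 3 has {4,5,6,7}; col 9 has {2,3,4,8,9}; box has {2,3,4,5,7} → only 1 remains.
r4c8 = 6: row 4 has {1,3,4,8}; col 8 has {1,2,3,4,5,7,8,9}; box has {1,2,3,4,8,9} → only 6 remains.
r5c5 = 4: row 5 has {1,2,3,8,9}; col 5 has {1,5,6,7}; box has {8} → only 4 remains.
r5c6 = 5: row 5 has {1,2,3,4,8,9}; col 6 has {6,7,8}; box has {4,8} → only 5 remains.
r5c9 = 7: row 5 has {1,2,3,4,5,8,9}; col 9 has {1,2,3,4,8,9}; box has {1,2,3,4,6,8,9} → only 7 remains.
r6c5 = 3: row 6 has {2,4,5,6,7,8,9}; col 5 has {1,4,5,6,7}; box has {4,5,8} → only 3 remains.
r6c6 = 1: row 6 has {2,3,4,5,6,7,8,9}; col 6 has {5,6,7,8}; box has {3,4,5,8} → only 1 remains.

1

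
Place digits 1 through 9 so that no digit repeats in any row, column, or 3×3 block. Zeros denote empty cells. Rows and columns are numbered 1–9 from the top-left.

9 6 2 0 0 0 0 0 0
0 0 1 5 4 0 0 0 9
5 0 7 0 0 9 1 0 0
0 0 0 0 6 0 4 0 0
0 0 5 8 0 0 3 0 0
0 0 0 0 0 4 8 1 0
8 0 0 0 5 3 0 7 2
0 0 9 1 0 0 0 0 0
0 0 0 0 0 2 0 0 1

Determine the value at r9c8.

r2c1 = 3: row 2 has {1,4,5,9}; col 1 has {5,8,9}; box has {1,2,5,6,7,9} → only 3 remains.
r2c2 = 8: row 2 has {1,3,4,5,9}; col 2 has {6}; box has {1,2,3,5,6,7,9} → only 8 remains.
r3c2 = 4: row 3 has {1,5,7,9}; col 2 has {6,8}; box has {1,2,3,5,6,7,8,9} → only 4 remains.
r7c2 = 1: row 7 has {2,3,5,7,8}; col 2 has {4,6,8}; box has {8,9} → only 1 remains.
r4c3 = 8: in row 4, 8 can only go here (every other open cell in that row sees an 8).
r5c1 = 4: in row 5, 4 can only go here (every other open cell in that row sees a 4).
r6c9 = 5: in row 6, 5 can only go here (every other open cell in that row sees a 5).
r4c9 = 7: row 4 has {4,6,8}; col 9 has {1,2,5,9}; box has {1,3,4,5,8} → only 7 remains.
r5c9 = 6: row 5 has {3,4,5,8}; col 9 has {1,2,5,7,9}; box has {1,3,4,5,7,8} → only 6 remains.
r4c6 = 5: in row 4, 5 can only go here (every other open cell in that row sees a 5).
r4c1 = 1: in row 4, 1 can only go here (every other open cell in that row sees a 1).
r2c7 = 2: in column 7, 2 can only go here (every other open cell in that column sees a 2).
r2c8 = 6: row 2 has {1,2,3,4,5,8,9}; col 8 has {1,7}; box has {1,2,9} → only 6 remains.
r2c6 = 7: row 2 has {1,2,3,4,5,6,8,9}; col 6 has {2,3,4,5,9}; box has {4,5,9} → only 7 remains.
r5c6 = 1: row 5 has {3,4,5,6,8}; col 6 has {2,3,4,5,7,9}; box has {4,5,6,8} → only 1 remains.
r1c4 = 3: row 1 has {2,6,9}; col 4 has {1,5,8}; box has {4,5,7,9} → only 3 remains.
r1c6 = 8: row 1 has {2,3,6,9}; col 6 has {1,2,3,4,5,7,9}; box has {3,4,5,7,9} → only 8 remains.
r1c9 = 4: row 1 has {2,3,6,8,9}; col 9 has {1,2,5,6,7,9}; box has {1,2,6,9} → only 4 remains.
r3c5 = 2: row 3 has {1,4,5,7,9}; col 5 has {4,5,6}; box has {3,4,5,7,8,9} → only 2 remains.
r8c6 = 6: row 8 has {1,9}; col 6 has {1,2,3,4,5,7,8,9}; box has {1,2,3,5} → only 6 remains.
r8c7 = 5: row 8 has {1,6,9}; col 7 has {1,2,3,4,8}; box has {1,2,7} → only 5 remains.
r1c5 = 1: row 1 has {2,3,4,6,8,9}; col 5 has {2,4,5,6}; box has {2,3,4,5,7,8,9} → only 1 remains.
r1c7 = 7: row 1 has {1,2,3,4,6,8,9}; col 7 has {1,2,3,4,5,8}; box has {1,2,4,6,9} → only 7 remains.
r1c8 = 5: row 1 has {1,2,3,4,6,7,8,9}; col 8 has {1,6,7}; box has {1,2,4,6,7,9} → only 5 remains.
r3c4 = 6: row 3 has {1,2,4,5,7,9}; col 4 has {1,3,5,8}; box has {1,2,3,4,5,7,8,9} → only 6 remains.
r4c2 = 3: in row 4, 3 can only go here (every other open cell in that row sees a 3).
r6c3 = 6: row 6 has {1,4,5,8}; col 3 has {1,2,5,7,8,9}; box has {1,3,4,5,8} → only 6 remains.
r7c3 = 4: row 7 has {1,2,3,5,7,8}; col 3 has {1,2,5,6,7,8,9}; box has {1,8,9} → only 4 remains.
r7c4 = 9: row 7 has {1,2,3,4,5,7,8}; col 4 has {1,3,5,6,8}; box has {1,2,3,5,6} → only 9 remains.
r7c7 = 6: row 7 has {1,2,3,4,5,7,8,9}; col 7 has {1,2,3,4,5,7,8}; box has {1,2,5,7} → only 6 remains.
r9c3 = 3: row 9 has {1,2}; col 3 has {1,2,4,5,6,7,8,9}; box has {1,4,8,9} → only 3 remains.
r9c7 = 9: row 9 has {1,2,3}; col 7 has {1,2,3,4,5,6,7,8}; box has {1,2,5,6,7} → only 9 remains.
r4c4 = 2: row 4 has {1,3,4,5,6,7,8}; col 4 has {1,3,5,6,8,9}; box has {1,4,5,6,8} → only 2 remains.
r4c8 = 9: row 4 has {1,2,3,4,5,6,7,8}; col 8 has {1,5,6,7}; box has {1,3,4,5,6,7,8} → only 9 remains.
r5c8 = 2: row 5 has {1,3,4,5,6,8}; col 8 has {1,5,6,7,9}; box has {1,3,4,5,6,7,8,9} → only 2 remains.
r6c4 = 7: row 6 has {1,4,5,6,8}; col 4 has {1,2,3,5,6,8,9}; box has {1,2,4,5,6,8} → only 7 remains.
r9c4 = 4: row 9 has {1,2,3,9}; col 4 has {1,2,3,5,6,7,8,9}; box has {1,2,3,5,6,9} → only 4 remains.
r9c8 = 8: row 9 has {1,2,3,4,9}; col 8 has {1,2,5,6,7,9}; box has {1,2,5,6,7,9} → only 8 remains.

8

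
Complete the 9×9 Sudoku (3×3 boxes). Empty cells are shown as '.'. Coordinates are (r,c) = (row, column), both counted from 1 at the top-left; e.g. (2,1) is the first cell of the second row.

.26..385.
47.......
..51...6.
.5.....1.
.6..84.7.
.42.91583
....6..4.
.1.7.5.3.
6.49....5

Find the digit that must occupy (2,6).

6

(1,4) = 4: row 1 has {2,3,5,6,8}; col 4 has {1,7,9}; box has {1,3} → only 4 remains.
(1,5) = 7: row 1 has {2,3,4,5,6,8}; col 5 has {6,8,9}; box has {1,3,4} → only 7 remains.
(3,5) = 2: row 3 has {1,5,6}; col 5 has {6,7,8,9}; box has {1,3,4,7} → only 2 remains.
(4,5) = 3: row 4 has {1,5}; col 5 has {2,6,7,8,9}; box has {1,4,8,9} → only 3 remains.
(6,1) = 7: row 6 has {1,2,3,4,5,8,9}; col 1 has {4,6}; box has {2,4,5,6} → only 7 remains.
(6,4) = 6: row 6 has {1,2,3,4,5,7,8,9}; col 4 has {1,4,7,9}; box has {1,3,4,8,9} → only 6 remains.
(8,5) = 4: row 8 has {1,3,5,7}; col 5 has {2,3,6,7,8,9}; box has {5,6,7,9} → only 4 remains.
(9,5) = 1: row 9 has {4,5,6,9}; col 5 has {2,3,4,6,7,8,9}; box has {4,5,6,7,9} → only 1 remains.
(9,8) = 2: row 9 has {1,4,5,6,9}; col 8 has {1,3,4,5,6,7,8}; box has {3,4,5} → only 2 remains.
(2,5) = 5: row 2 has {4,7}; col 5 has {1,2,3,4,6,7,8,9}; box has {1,2,3,4,7} → only 5 remains.
(2,8) = 9: row 2 has {4,5,7}; col 8 has {1,2,3,4,5,6,7,8}; box has {5,6,8} → only 9 remains.
(4,4) = 2: row 4 has {1,3,5}; col 4 has {1,4,6,7,9}; box has {1,3,4,6,8,9} → only 2 remains.
(4,6) = 7: row 4 has {1,2,3,5}; col 6 has {1,3,4,5}; box has {1,2,3,4,6,8,9} → only 7 remains.
(5,4) = 5: row 5 has {4,6,7,8}; col 4 has {1,2,4,6,7,9}; box has {1,2,3,4,6,7,8,9} → only 5 remains.
(9,6) = 8: row 9 has {1,2,4,5,6,9}; col 6 has {1,3,4,5,7}; box has {1,4,5,6,7,9} → only 8 remains.
(9,7) = 7: row 9 has {1,2,4,5,6,8,9}; col 7 has {5,8}; box has {2,3,4,5} → only 7 remains.
(1,9) = 1: row 1 has {2,3,4,5,6,7,8}; col 9 has {3,5}; box has {5,6,8,9} → only 1 remains.
(2,4) = 8: row 2 has {4,5,7,9}; col 4 has {1,2,4,5,6,7,9}; box has {1,2,3,4,5,7} → only 8 remains.
(2,6) = 6: row 2 has {4,5,7,8,9}; col 6 has {1,3,4,5,7,8}; box has {1,2,3,4,5,7,8} → only 6 remains.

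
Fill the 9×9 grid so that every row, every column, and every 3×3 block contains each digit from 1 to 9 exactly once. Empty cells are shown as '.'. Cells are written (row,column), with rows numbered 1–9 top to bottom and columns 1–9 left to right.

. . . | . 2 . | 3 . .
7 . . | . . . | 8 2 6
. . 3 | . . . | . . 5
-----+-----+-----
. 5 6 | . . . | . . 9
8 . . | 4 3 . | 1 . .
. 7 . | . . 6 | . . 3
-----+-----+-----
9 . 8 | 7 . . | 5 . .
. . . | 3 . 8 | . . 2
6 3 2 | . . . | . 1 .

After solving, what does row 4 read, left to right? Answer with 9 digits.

356271489

(5,3) = 9: row 5 has {1,3,4,8}; col 3 has {2,3,6,8}; box has {5,6,7,8} → only 9 remains.
(5,9) = 7: row 5 has {1,3,4,8,9}; col 9 has {2,3,5,6,9}; box has {1,3,9} → only 7 remains.
(7,9) = 4: row 7 has {5,7,8,9}; col 9 has {2,3,5,6,7,9}; box has {1,2,5} → only 4 remains.
(9,9) = 8: row 9 has {1,2,3,6}; col 9 has {2,3,4,5,6,7,9}; box has {1,2,4,5} → only 8 remains.
(1,9) = 1: row 1 has {2,3}; col 9 has {2,3,4,5,6,7,8,9}; box has {2,3,5,6,8} → only 1 remains.
(5,2) = 2: row 5 has {1,3,4,7,8,9}; col 2 has {3,5,7}; box has {5,6,7,8,9} → only 2 remains.
(5,6) = 5: row 5 has {1,2,3,4,7,8,9}; col 6 has {6,8}; box has {3,4,6} → only 5 remains.
(5,8) = 6: row 5 has {1,2,3,4,5,7,8,9}; col 8 has {1,2}; box has {1,3,7,9} → only 6 remains.
(7,2) = 1: row 7 has {4,5,7,8,9}; col 2 has {2,3,5,7}; box has {2,3,6,8,9} → only 1 remains.
(7,5) = 6: row 7 has {1,4,5,7,8,9}; col 5 has {2,3}; box has {3,7,8} → only 6 remains.
(7,6) = 2: row 7 has {1,4,5,6,7,8,9}; col 6 has {5,6,8}; box has {3,6,7,8} → only 2 remains.
(7,8) = 3: row 7 has {1,2,4,5,6,7,8,9}; col 8 has {1,2,6}; box has {1,2,4,5,8} → only 3 remains.
(8,2) = 4: row 8 has {2,3,8}; col 2 has {1,2,3,5,7}; box has {1,2,3,6,8,9} → only 4 remains.
(2,2) = 9: row 2 has {2,6,7,8}; col 2 has {1,2,3,4,5,7}; box has {3,7} → only 9 remains.
(8,1) = 5: row 8 has {2,3,4,8}; col 1 has {6,7,8,9}; box has {1,2,3,4,6,8,9} → only 5 remains.
(8,3) = 7: row 8 has {2,3,4,5,8}; col 3 has {2,3,6,8,9}; box has {1,2,3,4,5,6,8,9} → only 7 remains.
(8,8) = 9: row 8 has {2,3,4,5,7,8}; col 8 has {1,2,3,6}; box has {1,2,3,4,5,8} → only 9 remains.
(9,7) = 7: row 9 has {1,2,3,6,8}; col 7 has {1,3,5,8}; box has {1,2,3,4,5,8,9} → only 7 remains.
(1,1) = 4: row 1 has {1,2,3}; col 1 has {5,6,7,8,9}; box has {3,7,9} → only 4 remains.
(1,3) = 5: row 1 has {1,2,3,4}; col 3 has {2,3,6,7,8,9}; box has {3,4,7,9} → only 5 remains.
(1,8) = 7: row 1 has {1,2,3,4,5}; col 8 has {1,2,3,6,9}; box has {1,2,3,5,6,8} → only 7 remains.
(2,3) = 1: row 2 has {2,6,7,8,9}; col 3 has {2,3,5,6,7,8,9}; box has {3,4,5,7,9} → only 1 remains.
(2,4) = 5: row 2 has {1,2,6,7,8,9}; col 4 has {3,4,7}; box has {2} → only 5 remains.
(2,5) = 4: row 2 has {1,2,5,6,7,8,9}; col 5 has {2,3,6}; box has {2,5} → only 4 remains.
(2,6) = 3: row 2 has {1,2,4,5,6,7,8,9}; col 6 has {2,5,6,8}; box has {2,4,5} → only 3 remains.
(3,1) = 2: row 3 has {3,5}; col 1 has {4,5,6,7,8,9}; box has {1,3,4,5,7,9} → only 2 remains.
(3,8) = 4: row 3 has {2,3,5}; col 8 has {1,2,3,6,7,9}; box has {1,2,3,5,6,7,8} → only 4 remains.
(4,8) = 8: row 4 has {5,6,9}; col 8 has {1,2,3,4,6,7,9}; box has {1,3,6,7,9} → only 8 remains.
(6,1) = 1: row 6 has {3,6,7}; col 1 has {2,4,5,6,7,8,9}; box has {2,5,6,7,8,9} → only 1 remains.
(6,3) = 4: row 6 has {1,3,6,7}; col 3 has {1,2,3,5,6,7,8,9}; box has {1,2,5,6,7,8,9} → only 4 remains.
(6,7) = 2: row 6 has {1,3,4,6,7}; col 7 has {1,3,5,7,8}; box has {1,3,6,7,8,9} → only 2 remains.
(6,8) = 5: row 6 has {1,2,3,4,6,7}; col 8 has {1,2,3,4,6,7,8,9}; box has {1,2,3,6,7,8,9} → only 5 remains.
(8,5) = 1: row 8 has {2,3,4,5,7,8,9}; col 5 has {2,3,4,6}; box has {2,3,6,7,8} → only 1 remains.
(8,7) = 6: row 8 has {1,2,3,4,5,7,8,9}; col 7 has {1,2,3,5,7,8}; box has {1,2,3,4,5,7,8,9} → only 6 remains.
(9,4) = 9: row 9 has {1,2,3,6,7,8}; col 4 has {3,4,5,7}; box has {1,2,3,6,7,8} → only 9 remains.
(9,5) = 5: row 9 has {1,2,3,6,7,8,9}; col 5 has {1,2,3,4,6}; box has {1,2,3,6,7,8,9} → only 5 remains.
(9,6) = 4: row 9 has {1,2,3,5,6,7,8,9}; col 6 has {2,3,5,6,8}; box has {1,2,3,5,6,7,8,9} → only 4 remains.
(1,6) = 9: row 1 has {1,2,3,4,5,7}; col 6 has {2,3,4,5,6,8}; box has {2,3,4,5} → only 9 remains.
(3,7) = 9: row 3 has {2,3,4,5}; col 7 has {1,2,3,5,6,7,8}; box has {1,2,3,4,5,6,7,8} → only 9 remains.
(4,1) = 3: row 4 has {5,6,8,9}; col 1 has {1,2,4,5,6,7,8,9}; box has {1,2,4,5,6,7,8,9} → only 3 remains.
(4,5) = 7: row 4 has {3,5,6,8,9}; col 5 has {1,2,3,4,5,6}; box has {3,4,5,6} → only 7 remains.
(4,6) = 1: row 4 has {3,5,6,7,8,9}; col 6 has {2,3,4,5,6,8,9}; box has {3,4,5,6,7} → only 1 remains.
(4,7) = 4: row 4 has {1,3,5,6,7,8,9}; col 7 has {1,2,3,5,6,7,8,9}; box has {1,2,3,5,6,7,8,9} → only 4 remains.
(6,4) = 8: row 6 has {1,2,3,4,5,6,7}; col 4 has {3,4,5,7,9}; box has {1,3,4,5,6,7} → only 8 remains.
(6,5) = 9: row 6 has {1,2,3,4,5,6,7,8}; col 5 has {1,2,3,4,5,6,7}; box has {1,3,4,5,6,7,8} → only 9 remains.
(1,4) = 6: row 1 has {1,2,3,4,5,7,9}; col 4 has {3,4,5,7,8,9}; box has {2,3,4,5,9} → only 6 remains.
(3,4) = 1: row 3 has {2,3,4,5,9}; col 4 has {3,4,5,6,7,8,9}; box has {2,3,4,5,6,9} → only 1 remains.
(3,5) = 8: row 3 has {1,2,3,4,5,9}; col 5 has {1,2,3,4,5,6,7,9}; box has {1,2,3,4,5,6,9} → only 8 remains.
(3,6) = 7: row 3 has {1,2,3,4,5,8,9}; col 6 has {1,2,3,4,5,6,8,9}; box has {1,2,3,4,5,6,8,9} → only 7 remains.
(4,4) = 2: row 4 has {1,3,4,5,6,7,8,9}; col 4 has {1,3,4,5,6,7,8,9}; box has {1,3,4,5,6,7,8,9} → only 2 remains.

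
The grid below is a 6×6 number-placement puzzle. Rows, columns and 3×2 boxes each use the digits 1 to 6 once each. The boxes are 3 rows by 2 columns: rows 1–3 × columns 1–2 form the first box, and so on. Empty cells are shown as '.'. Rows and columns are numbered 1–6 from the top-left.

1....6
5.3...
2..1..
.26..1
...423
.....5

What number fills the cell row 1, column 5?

row 3, column 6 = 4: row 3 has {1,2}; col 6 has {1,3,5,6}; box has {6} → only 4 remains.
row 4, column 5 = 4: row 4 has {1,2,6}; col 5 has {2}; box has {1,2,3,5} → only 4 remains.
row 5, column 1 = 6: row 5 has {2,3,4}; col 1 has {1,2,5}; box has {2} → only 6 remains.
row 6, column 5 = 6: row 6 has {5}; col 5 has {2,4}; box has {1,2,3,4,5} → only 6 remains.
row 2, column 5 = 1: row 2 has {3,5}; col 5 has {2,4,6}; box has {4,6} → only 1 remains.
row 2, column 6 = 2: row 2 has {1,3,5}; col 6 has {1,3,4,5,6}; box has {1,4,6} → only 2 remains.
row 3, column 3 = 5: row 3 has {1,2,4}; col 3 has {3,6}; box has {1,3} → only 5 remains.
row 3, column 5 = 3: row 3 has {1,2,4,5}; col 5 has {1,2,4,6}; box has {1,2,4,6} → only 3 remains.
row 4, column 1 = 3: row 4 has {1,2,4,6}; col 1 has {1,2,5,6}; box has {2,6} → only 3 remains.
row 4, column 4 = 5: row 4 has {1,2,3,4,6}; col 4 has {1,4}; box has {4,6} → only 5 remains.
row 5, column 3 = 1: row 5 has {2,3,4,6}; col 3 has {3,5,6}; box has {4,5,6} → only 1 remains.
row 6, column 1 = 4: row 6 has {5,6}; col 1 has {1,2,3,5,6}; box has {2,3,6} → only 4 remains.
row 6, column 2 = 1: row 6 has {4,5,6}; col 2 has {2}; box has {2,3,4,6} → only 1 remains.
row 6, column 3 = 2: row 6 has {1,4,5,6}; col 3 has {1,3,5,6}; box has {1,4,5,6} → only 2 remains.
row 6, column 4 = 3: row 6 has {1,2,4,5,6}; col 4 has {1,4,5}; box has {1,2,4,5,6} → only 3 remains.
row 1, column 3 = 4: row 1 has {1,6}; col 3 has {1,2,3,5,6}; box has {1,3,5} → only 4 remains.
row 1, column 4 = 2: row 1 has {1,4,6}; col 4 has {1,3,4,5}; box has {1,3,4,5} → only 2 remains.
row 1, column 5 = 5: row 1 has {1,2,4,6}; col 5 has {1,2,3,4,6}; box has {1,2,3,4,6} → only 5 remains.

5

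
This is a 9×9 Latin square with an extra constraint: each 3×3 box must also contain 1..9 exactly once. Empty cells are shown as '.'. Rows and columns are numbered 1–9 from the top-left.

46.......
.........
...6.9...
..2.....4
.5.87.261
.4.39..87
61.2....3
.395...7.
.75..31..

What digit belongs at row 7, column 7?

9

row 4, column 4 = 1: row 4 has {2,4}; col 4 has {2,3,5,6,8}; box has {3,7,8,9} → only 1 remains.
row 5, column 3 = 3: row 5 has {1,2,5,6,7,8}; col 3 has {2,5,9}; box has {2,4,5} → only 3 remains.
row 5, column 6 = 4: row 5 has {1,2,3,5,6,7,8}; col 6 has {3,9}; box has {1,3,7,8,9} → only 4 remains.
row 6, column 1 = 1: row 6 has {3,4,7,8,9}; col 1 has {4,6}; box has {2,3,4,5} → only 1 remains.
row 6, column 3 = 6: row 6 has {1,3,4,7,8,9}; col 3 has {2,3,5,9}; box has {1,2,3,4,5} → only 6 remains.
row 6, column 7 = 5: row 6 has {1,3,4,6,7,8,9}; col 7 has {1,2}; box has {1,2,4,6,7,8} → only 5 remains.
row 1, column 4 = 7: row 1 has {4,6}; col 4 has {1,2,3,5,6,8}; box has {6,9} → only 7 remains.
row 2, column 4 = 4: row 2 has {}; col 4 has {1,2,3,5,6,7,8}; box has {6,7,9} → only 4 remains.
row 5, column 1 = 9: row 5 has {1,2,3,4,5,6,7,8}; col 1 has {1,4,6}; box has {1,2,3,4,5,6} → only 9 remains.
row 6, column 6 = 2: row 6 has {1,3,4,5,6,7,8,9}; col 6 has {3,4,9}; box has {1,3,4,7,8,9} → only 2 remains.
row 9, column 4 = 9: row 9 has {1,3,5,7}; col 4 has {1,2,3,4,5,6,7,8}; box has {2,3,5} → only 9 remains.
row 4, column 2 = 8: row 4 has {1,2,4}; col 2 has {1,3,4,5,6,7}; box has {1,2,3,4,5,6,9} → only 8 remains.
row 3, column 2 = 2: row 3 has {6,9}; col 2 has {1,3,4,5,6,7,8}; box has {4,6} → only 2 remains.
row 4, column 1 = 7: row 4 has {1,2,4,8}; col 1 has {1,4,6,9}; box has {1,2,3,4,5,6,8,9} → only 7 remains.
row 2, column 2 = 9: row 2 has {4}; col 2 has {1,2,3,4,5,6,7,8}; box has {2,4,6} → only 9 remains.
row 7, column 8 = 5: in row 7, 5 can only go here (every other open cell in that row sees a 5).
row 7, column 6 = 7: in row 7, 7 can only go here (every other open cell in that row sees a 7).
row 7, column 7 = 9: in row 7, 9 can only go here (every other open cell in that row sees a 9).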